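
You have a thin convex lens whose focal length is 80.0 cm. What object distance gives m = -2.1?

118 cm

m = −d_i/d_o ⇒ d_i = −m·d_o.
1/f = 1/d_o + 1/d_i = 1/d_o − 1/(m·d_o) = (1 − 1/m)/d_o, so d_o = f(1 − 1/m) = (80.00)(1 − 1/(-2.1)) = 118 cm.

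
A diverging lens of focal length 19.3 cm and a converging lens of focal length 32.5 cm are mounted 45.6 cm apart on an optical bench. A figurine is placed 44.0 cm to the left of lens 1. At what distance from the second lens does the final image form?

72.3 cm

Lens 1 is diverging, so f₁ = −19.3 cm.
Lens 1: 1/d_i1 = 1/f₁ − 1/d_o1 = 1/(-19.3) − 1/(44.0) = -0.07454, so d_i1 = -13.42 cm.
The intermediate image is 13.42 cm to the left of lens 1 (virtual), which is 45.6 − (-13.42) = 59.02 cm to the left of lens 2, so d_o2 = +59.02 cm.
Lens 2: 1/d_i2 = 1/f₂ − 1/d_o2 = 1/(32.5) − 1/(59.02) = 0.01383, so d_i2 = 72.3 cm.
The final image is real, 72.3 cm to the right of lens 2 (overall magnification ≈ -0.37).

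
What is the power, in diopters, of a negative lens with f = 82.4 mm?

For a negative lens, f = −82.4 mm.
f = -8.24 cm = -0.0824 m.
P = 1/f = 1/(-0.0824 m) = -12.1 D.

P = -12.1 D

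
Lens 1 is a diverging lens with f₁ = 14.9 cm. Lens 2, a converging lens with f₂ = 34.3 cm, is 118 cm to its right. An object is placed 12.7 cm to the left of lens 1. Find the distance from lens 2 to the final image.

47.3 cm

Lens 1 is diverging, so f₁ = −14.9 cm.
Lens 1: 1/d_i1 = 1/f₁ − 1/d_o1 = 1/(-14.9) − 1/(12.7) = -0.1459, so d_i1 = -6.856 cm.
The intermediate image is 6.856 cm to the left of lens 1 (virtual), which is 118 − (-6.856) = 124.9 cm to the left of lens 2, so d_o2 = +124.9 cm.
Lens 2: 1/d_i2 = 1/f₂ − 1/d_o2 = 1/(34.3) − 1/(124.9) = 0.02115, so d_i2 = 47.3 cm.
The final image is real, 47.3 cm to the right of lens 2 (overall magnification ≈ -0.20).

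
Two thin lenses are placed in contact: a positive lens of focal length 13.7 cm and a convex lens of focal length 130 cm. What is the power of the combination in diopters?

P₁ = 1/f₁ = 1/(0.137 m) = +7.299 D; P₂ = 1/f₂ = 1/(1.30 m) = +0.7692 D.
For thin lenses in contact, P = P₁ + P₂ = (+7.299) + (+0.7692) = +8.07 D.

P = +8.07 D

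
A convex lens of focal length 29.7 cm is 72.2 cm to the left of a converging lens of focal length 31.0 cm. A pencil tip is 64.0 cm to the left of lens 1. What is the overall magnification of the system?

m = -1.89

Lens 1: 1/d_i1 = 1/(29.7) − 1/(64.0) = 0.01805, so d_i1 = 55.42 cm; m₁ = −d_i1/d_o1 = -0.8659.
d_o2 = 72.2 − (55.42) = 16.78 cm.
Lens 2: 1/d_i2 = 1/(31.0) − 1/(16.78) = -0.02734, so d_i2 = -36.58 cm; m₂ = −d_i2/d_o2 = +2.180.
m = m₁·m₂ = (-0.8659)(+2.180) = -1.89.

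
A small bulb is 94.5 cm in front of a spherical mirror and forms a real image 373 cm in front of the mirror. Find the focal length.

Real image ⇒ d_i = +373 cm.
1/f = 1/d_o + 1/d_i = 1/(94.5) + 1/(373) = 0.01326, so f = 75.4 cm.
Since f is positive, the spherical mirror is concave.

f = 75.4 cm (concave)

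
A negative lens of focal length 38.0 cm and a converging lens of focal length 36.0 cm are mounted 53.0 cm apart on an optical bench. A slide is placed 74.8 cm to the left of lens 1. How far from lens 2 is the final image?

66.7 cm

Lens 1 is diverging, so f₁ = −38.0 cm.
Lens 1: 1/d_i1 = 1/f₁ − 1/d_o1 = 1/(-38.0) − 1/(74.8) = -0.03968, so d_i1 = -25.20 cm.
The intermediate image is 25.20 cm to the left of lens 1 (virtual), which is 53.0 − (-25.20) = 78.20 cm to the left of lens 2, so d_o2 = +78.20 cm.
Lens 2: 1/d_i2 = 1/f₂ − 1/d_o2 = 1/(36.0) − 1/(78.20) = 0.01499, so d_i2 = 66.7 cm.
The final image is real, 66.7 cm to the right of lens 2 (overall magnification ≈ -0.29).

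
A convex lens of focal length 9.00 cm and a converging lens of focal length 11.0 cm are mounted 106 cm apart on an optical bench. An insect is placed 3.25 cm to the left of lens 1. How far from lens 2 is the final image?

Lens 1: 1/d_i1 = 1/f₁ − 1/d_o1 = 1/(9.00) − 1/(3.25) = -0.1966, so d_i1 = -5.087 cm.
The intermediate image is 5.087 cm to the left of lens 1 (virtual), which is 106 − (-5.087) = 111.1 cm to the left of lens 2, so d_o2 = +111.1 cm.
Lens 2: 1/d_i2 = 1/f₂ − 1/d_o2 = 1/(11.0) − 1/(111.1) = 0.08191, so d_i2 = 12.2 cm.
The final image is real, 12.2 cm to the right of lens 2 (overall magnification ≈ -0.17).

12.2 cm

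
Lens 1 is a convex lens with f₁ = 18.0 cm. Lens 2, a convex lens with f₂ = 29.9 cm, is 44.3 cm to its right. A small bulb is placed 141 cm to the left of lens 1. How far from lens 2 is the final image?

114 cm

Lens 1: 1/d_i1 = 1/f₁ − 1/d_o1 = 1/(18.0) − 1/(141) = 0.04846, so d_i1 = 20.63 cm.
The intermediate image is 20.63 cm to the right of lens 1, which is 44.3 − (20.63) = 23.67 cm to the left of lens 2, so d_o2 = +23.67 cm.
Lens 2: 1/d_i2 = 1/f₂ − 1/d_o2 = 1/(29.9) − 1/(23.67) = -0.008803, so d_i2 = -114 cm.
The final image is virtual, 114 cm to the left of lens 2 (overall magnification ≈ -0.70).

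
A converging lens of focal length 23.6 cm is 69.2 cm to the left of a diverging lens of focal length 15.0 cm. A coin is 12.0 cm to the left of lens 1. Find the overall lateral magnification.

Lens 1: 1/d_i1 = 1/(23.6) − 1/(12.0) = -0.04096, so d_i1 = -24.41 cm; m₁ = −d_i1/d_o1 = +2.034.
d_o2 = 69.2 − (-24.41) = 93.61 cm.
f₂ = −15.0 cm (diverging).
Lens 2: 1/d_i2 = 1/(-15.0) − 1/(93.61) = -0.07735, so d_i2 = -12.93 cm; m₂ = −d_i2/d_o2 = +0.1381.
m = m₁·m₂ = (+2.034)(+0.1381) = +0.281.

m = +0.281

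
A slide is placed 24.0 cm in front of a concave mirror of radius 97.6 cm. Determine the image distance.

47.2 cm

f = R/2 = 97.6/2 = 48.80 cm.
Mirror equation: 1/d_i = 1/f − 1/d_o = 1/(48.80) − 1/(24.0) = 0.02049 − 0.04167 = -0.02117, so d_i = -47.2 cm.
The image is virtual, upright and enlarged, behind the mirror.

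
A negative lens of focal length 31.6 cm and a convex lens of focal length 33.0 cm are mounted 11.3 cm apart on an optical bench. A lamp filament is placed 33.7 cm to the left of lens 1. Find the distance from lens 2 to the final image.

Lens 1 is diverging, so f₁ = −31.6 cm.
Lens 1: 1/d_i1 = 1/f₁ − 1/d_o1 = 1/(-31.6) − 1/(33.7) = -0.06132, so d_i1 = -16.31 cm.
The intermediate image is 16.31 cm to the left of lens 1 (virtual), which is 11.3 − (-16.31) = 27.61 cm to the left of lens 2, so d_o2 = +27.61 cm.
Lens 2: 1/d_i2 = 1/f₂ − 1/d_o2 = 1/(33.0) − 1/(27.61) = -0.005916, so d_i2 = -169 cm.
The final image is virtual, 169 cm to the left of lens 2 (overall magnification ≈ 3.0).

169 cm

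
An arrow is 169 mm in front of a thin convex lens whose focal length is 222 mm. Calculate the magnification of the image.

m = +4.19

1/d_i = 1/f − 1/d_o = 1/(222.0) − 1/(169) = -0.001413, so d_i = -707.9 mm.
m = −d_i/d_o = −(-707.9)/(169) = +4.19.
The image is virtual, upright and enlarged, on the same side as the object.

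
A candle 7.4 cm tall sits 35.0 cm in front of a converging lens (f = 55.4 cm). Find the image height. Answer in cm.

1/d_i = 1/f − 1/d_o = 1/(55.40) − 1/(35.0) = -0.01052, so d_i = -95.05 cm.
m = −d_i/d_o = +2.716.
|h_i| = |m|·h_o = 2.716 × 7.4 = 20.1 cm. The image is virtual, upright and enlarged, on the same side as the object.

20.1 cm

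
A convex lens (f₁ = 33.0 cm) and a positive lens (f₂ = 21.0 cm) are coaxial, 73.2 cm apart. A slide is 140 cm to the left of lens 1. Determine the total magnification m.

Lens 1: 1/d_i1 = 1/(33.0) − 1/(140) = 0.02316, so d_i1 = 43.18 cm; m₁ = −d_i1/d_o1 = -0.3084.
d_o2 = 73.2 − (43.18) = 30.02 cm.
Lens 2: 1/d_i2 = 1/(21.0) − 1/(30.02) = 0.01431, so d_i2 = 69.89 cm; m₂ = −d_i2/d_o2 = -2.328.
m = m₁·m₂ = (-0.3084)(-2.328) = +0.718.

m = +0.718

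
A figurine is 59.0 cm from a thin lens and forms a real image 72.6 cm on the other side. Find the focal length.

f = 32.5 cm (converging)

Real image ⇒ d_i = +72.6 cm.
1/f = 1/d_o + 1/d_i = 1/(59.0) + 1/(72.6) = 0.03072, so f = 32.5 cm.
Since f is positive, the thin lens is converging.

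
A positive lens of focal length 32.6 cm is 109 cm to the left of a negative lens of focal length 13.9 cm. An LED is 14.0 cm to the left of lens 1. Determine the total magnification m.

Lens 1: 1/d_i1 = 1/(32.6) − 1/(14.0) = -0.04075, so d_i1 = -24.54 cm; m₁ = −d_i1/d_o1 = +1.753.
d_o2 = 109 − (-24.54) = 133.5 cm.
f₂ = −13.9 cm (diverging).
Lens 2: 1/d_i2 = 1/(-13.9) − 1/(133.5) = -0.07943, so d_i2 = -12.59 cm; m₂ = −d_i2/d_o2 = +0.09430.
m = m₁·m₂ = (+1.753)(+0.09430) = +0.165.

m = +0.165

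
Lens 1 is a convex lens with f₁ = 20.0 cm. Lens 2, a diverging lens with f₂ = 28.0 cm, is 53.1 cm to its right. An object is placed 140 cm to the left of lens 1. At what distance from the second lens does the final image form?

Lens 1: 1/d_i1 = 1/f₁ − 1/d_o1 = 1/(20.0) − 1/(140) = 0.04286, so d_i1 = 23.33 cm.
The intermediate image is 23.33 cm to the right of lens 1, which is 53.1 − (23.33) = 29.77 cm to the left of lens 2, so d_o2 = +29.77 cm.
Lens 2 is diverging, so f₂ = −28.0 cm.
Lens 2: 1/d_i2 = 1/f₂ − 1/d_o2 = 1/(-28.0) − 1/(29.77) = -0.06931, so d_i2 = -14.4 cm.
The final image is virtual, 14.4 cm to the left of lens 2 (overall magnification ≈ -0.081).

14.4 cm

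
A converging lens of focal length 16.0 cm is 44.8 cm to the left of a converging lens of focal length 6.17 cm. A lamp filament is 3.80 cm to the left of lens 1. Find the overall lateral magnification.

Lens 1: 1/d_i1 = 1/(16.0) − 1/(3.80) = -0.2007, so d_i1 = -4.984 cm; m₁ = −d_i1/d_o1 = +1.312.
d_o2 = 44.8 − (-4.984) = 49.78 cm.
Lens 2: 1/d_i2 = 1/(6.17) − 1/(49.78) = 0.1420, so d_i2 = 7.043 cm; m₂ = −d_i2/d_o2 = -0.1415.
m = m₁·m₂ = (+1.312)(-0.1415) = -0.186.

m = -0.186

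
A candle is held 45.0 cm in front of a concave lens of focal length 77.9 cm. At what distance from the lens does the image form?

28.5 cm

For a concave lens, f = -77.9 cm.
Thin-lens equation: 1/q = 1/f − 1/p = 1/(-77.90) − 1/(45.0) = -0.01284 − 0.02222 = -0.03506, so q = -28.5 cm.
The image is virtual, upright and reduced, on the same side as the object.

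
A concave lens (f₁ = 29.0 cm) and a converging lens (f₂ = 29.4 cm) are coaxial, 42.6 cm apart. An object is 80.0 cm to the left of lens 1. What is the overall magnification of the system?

f₁ = −29.0 cm (diverging).
Lens 1: 1/d_i1 = 1/(-29.0) − 1/(80.0) = -0.04698, so d_i1 = -21.28 cm; m₁ = −d_i1/d_o1 = +0.2660.
d_o2 = 42.6 − (-21.28) = 63.88 cm.
Lens 2: 1/d_i2 = 1/(29.4) − 1/(63.88) = 0.01836, so d_i2 = 54.47 cm; m₂ = −d_i2/d_o2 = -0.8527.
m = m₁·m₂ = (+0.2660)(-0.8527) = -0.227.

m = -0.227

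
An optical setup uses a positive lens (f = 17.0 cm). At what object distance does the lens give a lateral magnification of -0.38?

61.7 cm

m = −d_i/d_o ⇒ d_i = −m·d_o.
1/f = 1/d_o + 1/d_i = 1/d_o − 1/(m·d_o) = (1 − 1/m)/d_o, so d_o = f(1 − 1/m) = (17.00)(1 − 1/(-0.38)) = 61.7 cm.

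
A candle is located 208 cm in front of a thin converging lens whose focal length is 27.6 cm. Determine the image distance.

31.8 cm

Thin-lens equation: 1/v = 1/f − 1/u = 1/(27.60) − 1/(208) = 0.03623 − 0.004808 = 0.03142, so v = 31.8 cm.
The image is real, inverted and reduced, on the far side of the lens.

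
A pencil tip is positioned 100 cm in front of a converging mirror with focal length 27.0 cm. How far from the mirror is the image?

Mirror equation: 1/s_i = 1/f − 1/s_o = 1/(27.00) − 1/(100) = 0.03704 − 0.01000 = 0.02704, so s_i = 37.0 cm.
The image is real, inverted and reduced, in front of the mirror.

37.0 cm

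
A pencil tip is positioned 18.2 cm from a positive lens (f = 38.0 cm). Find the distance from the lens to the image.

34.9 cm

Lens equation: 1/v = 1/f − 1/u = 1/(38.00) − 1/(18.2) = 0.02632 − 0.05495 = -0.02863, so v = -34.9 cm.
The image is virtual, upright and enlarged, on the same side as the object.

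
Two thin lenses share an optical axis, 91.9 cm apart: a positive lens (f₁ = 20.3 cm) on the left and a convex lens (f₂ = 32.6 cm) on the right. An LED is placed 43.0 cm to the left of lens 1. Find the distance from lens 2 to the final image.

Lens 1: 1/d_i1 = 1/f₁ − 1/d_o1 = 1/(20.3) − 1/(43.0) = 0.02601, so d_i1 = 38.45 cm.
The intermediate image is 38.45 cm to the right of lens 1, which is 91.9 − (38.45) = 53.45 cm to the left of lens 2, so d_o2 = +53.45 cm.
Lens 2: 1/d_i2 = 1/f₂ − 1/d_o2 = 1/(32.6) − 1/(53.45) = 0.01197, so d_i2 = 83.6 cm.
The final image is real, 83.6 cm to the right of lens 2 (overall magnification ≈ 1.4).

83.6 cm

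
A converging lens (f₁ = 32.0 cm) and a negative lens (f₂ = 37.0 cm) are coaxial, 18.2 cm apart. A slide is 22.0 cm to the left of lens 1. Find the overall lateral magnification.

m = +0.943

Lens 1: 1/d_i1 = 1/(32.0) − 1/(22.0) = -0.01420, so d_i1 = -70.40 cm; m₁ = −d_i1/d_o1 = +3.200.
d_o2 = 18.2 − (-70.40) = 88.60 cm.
f₂ = −37.0 cm (diverging).
Lens 2: 1/d_i2 = 1/(-37.0) − 1/(88.60) = -0.03831, so d_i2 = -26.10 cm; m₂ = −d_i2/d_o2 = +0.2946.
m = m₁·m₂ = (+3.200)(+0.2946) = +0.943.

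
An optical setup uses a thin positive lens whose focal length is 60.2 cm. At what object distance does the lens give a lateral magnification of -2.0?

90.3 cm

m = −d_i/d_o ⇒ d_i = −m·d_o.
1/f = 1/d_o + 1/d_i = 1/d_o − 1/(m·d_o) = (1 − 1/m)/d_o, so d_o = f(1 − 1/m) = (60.20)(1 − 1/(-2.0)) = 90.3 cm.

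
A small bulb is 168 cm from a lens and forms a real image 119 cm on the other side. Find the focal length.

Real image ⇒ d_i = +119 cm.
1/f = 1/d_o + 1/d_i = 1/(168) + 1/(119) = 0.01436, so f = 69.7 cm.
Since f is positive, the lens is converging.

f = 69.7 cm (converging)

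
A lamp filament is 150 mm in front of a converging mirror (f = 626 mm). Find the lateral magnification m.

1/d_i = 1/f − 1/d_o = 1/(626.0) − 1/(150) = -0.005069, so d_i = -197.3 mm.
m = −d_i/d_o = −(-197.3)/(150) = +1.32.
The image is virtual, upright and enlarged, behind the mirror.

m = +1.32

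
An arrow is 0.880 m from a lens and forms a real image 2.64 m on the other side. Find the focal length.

Real image ⇒ d_i = +2.64 m.
1/f = 1/d_o + 1/d_i = 1/(0.880) + 1/(2.64) = 1.515, so f = 0.660 m.
Since f is positive, the lens is converging.

f = 0.660 m (converging)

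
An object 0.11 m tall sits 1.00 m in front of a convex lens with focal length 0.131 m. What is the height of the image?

1/d_i = 1/f − 1/d_o = 1/(0.1310) − 1/(1.00) = 6.634, so d_i = 0.1507 m.
m = −d_i/d_o = -0.1507.
|h_i| = |m|·h_o = 0.1507 × 0.11 = 0.0166 m. The image is real, inverted and reduced, on the far side of the lens.

0.0166 m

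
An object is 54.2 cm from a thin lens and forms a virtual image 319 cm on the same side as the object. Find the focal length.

Virtual image ⇒ d_i = −319 cm.
1/f = 1/d_o + 1/d_i = 1/(54.2) + 1/(-319) = 0.01532, so f = 65.3 cm.
Since f is positive, the thin lens is converging.

f = 65.3 cm (converging)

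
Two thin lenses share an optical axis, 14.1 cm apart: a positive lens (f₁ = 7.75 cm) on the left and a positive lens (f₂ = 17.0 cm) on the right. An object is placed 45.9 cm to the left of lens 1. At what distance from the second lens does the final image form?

6.64 cm

Lens 1: 1/d_i1 = 1/f₁ − 1/d_o1 = 1/(7.75) − 1/(45.9) = 0.1072, so d_i1 = 9.324 cm.
The intermediate image is 9.324 cm to the right of lens 1, which is 14.1 − (9.324) = 4.776 cm to the left of lens 2, so d_o2 = +4.776 cm.
Lens 2: 1/d_i2 = 1/f₂ − 1/d_o2 = 1/(17.0) − 1/(4.776) = -0.1506, so d_i2 = -6.64 cm.
The final image is virtual, 6.64 cm to the left of lens 2 (overall magnification ≈ -0.28).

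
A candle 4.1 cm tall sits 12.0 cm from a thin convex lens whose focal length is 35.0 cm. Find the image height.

1/d_i = 1/f − 1/d_o = 1/(35.00) − 1/(12.0) = -0.05476, so d_i = -18.26 cm.
m = −d_i/d_o = +1.522.
|h_i| = |m|·h_o = 1.522 × 4.1 = 6.24 cm. The image is virtual, upright and enlarged, on the same side as the object.

6.24 cm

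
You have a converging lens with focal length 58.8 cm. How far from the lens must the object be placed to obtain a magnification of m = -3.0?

m = −d_i/d_o ⇒ d_i = −m·d_o.
1/f = 1/d_o + 1/d_i = 1/d_o − 1/(m·d_o) = (1 − 1/m)/d_o, so d_o = f(1 − 1/m) = (58.80)(1 − 1/(-3.0)) = 78.4 cm.

78.4 cm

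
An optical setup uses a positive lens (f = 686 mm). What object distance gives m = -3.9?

m = −d_i/d_o ⇒ d_i = −m·d_o.
1/f = 1/d_o + 1/d_i = 1/d_o − 1/(m·d_o) = (1 − 1/m)/d_o, so d_o = f(1 − 1/m) = (686.0)(1 − 1/(-3.9)) = 862 mm.

862 mm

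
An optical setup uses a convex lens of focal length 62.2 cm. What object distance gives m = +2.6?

38.3 cm

m = −d_i/d_o ⇒ d_i = −m·d_o.
1/f = 1/d_o + 1/d_i = 1/d_o − 1/(m·d_o) = (1 − 1/m)/d_o, so d_o = f(1 − 1/m) = (62.20)(1 − 1/(+2.6)) = 38.3 cm.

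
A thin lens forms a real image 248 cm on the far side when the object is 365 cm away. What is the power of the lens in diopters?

P = +0.677 D

d_i = +248 cm.
1/f = 1/d_o + 1/d_i = 1/(365) + 1/(248) = 0.006772 cm⁻¹.
f = 147.7 cm = 1.477 m, so P = 1/f = +0.677 D.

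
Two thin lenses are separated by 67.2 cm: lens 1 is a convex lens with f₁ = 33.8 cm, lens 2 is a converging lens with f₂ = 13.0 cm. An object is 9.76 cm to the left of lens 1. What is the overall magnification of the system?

m = -0.269

Lens 1: 1/d_i1 = 1/(33.8) − 1/(9.76) = -0.07287, so d_i1 = -13.72 cm; m₁ = −d_i1/d_o1 = +1.406.
d_o2 = 67.2 − (-13.72) = 80.92 cm.
Lens 2: 1/d_i2 = 1/(13.0) − 1/(80.92) = 0.06457, so d_i2 = 15.49 cm; m₂ = −d_i2/d_o2 = -0.1914.
m = m₁·m₂ = (+1.406)(-0.1914) = -0.269.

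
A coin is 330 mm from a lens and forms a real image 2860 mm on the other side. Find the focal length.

f = 296 mm (converging)

Real image ⇒ d_i = +2860 mm.
1/f = 1/d_o + 1/d_i = 1/(330) + 1/(2860) = 0.003380, so f = 296 mm.
Since f is positive, the lens is converging.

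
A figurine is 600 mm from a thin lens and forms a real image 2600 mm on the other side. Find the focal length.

Real image ⇒ d_i = +2600 mm.
1/f = 1/d_o + 1/d_i = 1/(600) + 1/(2600) = 0.002051, so f = 488 mm.
Since f is positive, the thin lens is converging.

f = 488 mm (converging)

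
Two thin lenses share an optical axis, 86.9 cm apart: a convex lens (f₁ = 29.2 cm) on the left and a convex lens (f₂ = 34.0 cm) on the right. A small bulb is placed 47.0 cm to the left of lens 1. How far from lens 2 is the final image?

Lens 1: 1/d_i1 = 1/f₁ − 1/d_o1 = 1/(29.2) − 1/(47.0) = 0.01297, so d_i1 = 77.10 cm.
The intermediate image is 77.10 cm to the right of lens 1, which is 86.9 − (77.10) = 9.800 cm to the left of lens 2, so d_o2 = +9.800 cm.
Lens 2: 1/d_i2 = 1/f₂ − 1/d_o2 = 1/(34.0) − 1/(9.800) = -0.07263, so d_i2 = -13.8 cm.
The final image is virtual, 13.8 cm to the left of lens 2 (overall magnification ≈ -2.3).

13.8 cm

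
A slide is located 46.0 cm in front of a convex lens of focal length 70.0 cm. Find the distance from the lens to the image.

Lens equation: 1/d_i = 1/f − 1/d_o = 1/(70.00) − 1/(46.0) = 0.01429 − 0.02174 = -0.007453, so d_i = -134 cm.
The image is virtual, upright and enlarged, on the same side as the object.

134 cm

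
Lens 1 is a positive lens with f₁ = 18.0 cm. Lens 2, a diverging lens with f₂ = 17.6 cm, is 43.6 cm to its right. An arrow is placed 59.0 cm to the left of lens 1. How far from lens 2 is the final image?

Lens 1: 1/d_i1 = 1/f₁ − 1/d_o1 = 1/(18.0) − 1/(59.0) = 0.03861, so d_i1 = 25.90 cm.
The intermediate image is 25.90 cm to the right of lens 1, which is 43.6 − (25.90) = 17.70 cm to the left of lens 2, so d_o2 = +17.70 cm.
Lens 2 is diverging, so f₂ = −17.6 cm.
Lens 2: 1/d_i2 = 1/f₂ − 1/d_o2 = 1/(-17.6) − 1/(17.70) = -0.1133, so d_i2 = -8.82 cm.
The final image is virtual, 8.82 cm to the left of lens 2 (overall magnification ≈ -0.22).

8.82 cm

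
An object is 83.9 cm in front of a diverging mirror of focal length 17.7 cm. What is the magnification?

For a diverging mirror, f = -17.7 cm.
1/d_i = 1/f − 1/d_o = 1/(-17.70) − 1/(83.9) = -0.06842, so d_i = -14.62 cm.
m = −d_i/d_o = −(-14.62)/(83.9) = +0.174.
The image is virtual, upright and reduced, behind the mirror.

m = +0.174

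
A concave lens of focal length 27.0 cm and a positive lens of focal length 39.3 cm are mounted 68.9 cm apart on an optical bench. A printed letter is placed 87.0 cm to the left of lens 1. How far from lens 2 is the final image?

Lens 1 is diverging, so f₁ = −27.0 cm.
Lens 1: 1/d_i1 = 1/f₁ − 1/d_o1 = 1/(-27.0) − 1/(87.0) = -0.04853, so d_i1 = -20.61 cm.
The intermediate image is 20.61 cm to the left of lens 1 (virtual), which is 68.9 − (-20.61) = 89.51 cm to the left of lens 2, so d_o2 = +89.51 cm.
Lens 2: 1/d_i2 = 1/f₂ − 1/d_o2 = 1/(39.3) − 1/(89.51) = 0.01427, so d_i2 = 70.1 cm.
The final image is real, 70.1 cm to the right of lens 2 (overall magnification ≈ -0.19).

70.1 cm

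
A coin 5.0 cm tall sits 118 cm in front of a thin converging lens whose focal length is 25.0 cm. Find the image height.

1/d_i = 1/f − 1/d_o = 1/(25.00) − 1/(118) = 0.03153, so d_i = 31.72 cm.
m = −d_i/d_o = -0.2688.
|h_i| = |m|·h_o = 0.2688 × 5.0 = 1.34 cm. The image is real, inverted and reduced, on the far side of the lens.

1.34 cm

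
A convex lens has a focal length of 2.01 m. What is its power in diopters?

P = 1/f = 1/(2.01 m) = +0.498 D.

P = +0.498 D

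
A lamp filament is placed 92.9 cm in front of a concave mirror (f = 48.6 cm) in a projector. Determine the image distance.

102 cm

Mirror equation: 1/v = 1/f − 1/u = 1/(48.60) − 1/(92.9) = 0.02058 − 0.01076 = 0.009812, so v = 102 cm.
The image is real, inverted and enlarged, in front of the mirror.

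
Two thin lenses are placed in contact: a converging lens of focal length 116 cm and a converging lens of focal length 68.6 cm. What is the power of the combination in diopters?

P₁ = 1/f₁ = 1/(1.16 m) = +0.8621 D; P₂ = 1/f₂ = 1/(0.686 m) = +1.458 D.
For thin lenses in contact, P = P₁ + P₂ = (+0.8621) + (+1.458) = +2.32 D.

P = +2.32 D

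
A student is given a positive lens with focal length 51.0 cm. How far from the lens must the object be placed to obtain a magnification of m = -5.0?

m = −d_i/d_o ⇒ d_i = −m·d_o.
1/f = 1/d_o + 1/d_i = 1/d_o − 1/(m·d_o) = (1 − 1/m)/d_o, so d_o = f(1 − 1/m) = (51.00)(1 − 1/(-5.0)) = 61.2 cm.

61.2 cm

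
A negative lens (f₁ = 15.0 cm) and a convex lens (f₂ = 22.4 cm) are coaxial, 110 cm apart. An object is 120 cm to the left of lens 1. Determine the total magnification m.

m = -0.0247

f₁ = −15.0 cm (diverging).
Lens 1: 1/d_i1 = 1/(-15.0) − 1/(120) = -0.07500, so d_i1 = -13.33 cm; m₁ = −d_i1/d_o1 = +0.1111.
d_o2 = 110 − (-13.33) = 123.3 cm.
Lens 2: 1/d_i2 = 1/(22.4) − 1/(123.3) = 0.03653, so d_i2 = 27.37 cm; m₂ = −d_i2/d_o2 = -0.2220.
m = m₁·m₂ = (+0.1111)(-0.2220) = -0.0247.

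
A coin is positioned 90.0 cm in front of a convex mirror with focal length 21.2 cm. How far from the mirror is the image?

For a convex mirror, f = -21.2 cm.
Mirror equation: 1/d_i = 1/f − 1/d_o = 1/(-21.20) − 1/(90.0) = -0.04717 − 0.01111 = -0.05828, so d_i = -17.2 cm.
The image is virtual, upright and reduced, behind the mirror.

17.2 cm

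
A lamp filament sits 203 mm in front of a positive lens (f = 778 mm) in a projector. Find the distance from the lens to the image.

275 mm

Lens equation: 1/d_i = 1/f − 1/d_o = 1/(778.0) − 1/(203) = 0.001285 − 0.004926 = -0.003641, so d_i = -275 mm.
The image is virtual, upright and enlarged, on the same side as the object.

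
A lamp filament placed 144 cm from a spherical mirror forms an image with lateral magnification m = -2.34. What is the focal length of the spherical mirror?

m = −d_i/d_o ⇒ d_i = −m·d_o = −(-2.34)·(144) = 337.0 cm.
1/f = 1/d_o + 1/d_i = 1/(144) + 1/(337.0) = 0.009912, so f = 101 cm.
Since f is positive, the spherical mirror is concave.

f = 101 cm (concave)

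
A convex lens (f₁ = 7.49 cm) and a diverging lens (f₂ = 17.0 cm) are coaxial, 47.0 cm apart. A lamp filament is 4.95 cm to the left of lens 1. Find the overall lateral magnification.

Lens 1: 1/d_i1 = 1/(7.49) − 1/(4.95) = -0.06851, so d_i1 = -14.60 cm; m₁ = −d_i1/d_o1 = +2.949.
d_o2 = 47.0 − (-14.60) = 61.60 cm.
f₂ = −17.0 cm (diverging).
Lens 2: 1/d_i2 = 1/(-17.0) − 1/(61.60) = -0.07506, so d_i2 = -13.32 cm; m₂ = −d_i2/d_o2 = +0.2163.
m = m₁·m₂ = (+2.949)(+0.2163) = +0.638.

m = +0.638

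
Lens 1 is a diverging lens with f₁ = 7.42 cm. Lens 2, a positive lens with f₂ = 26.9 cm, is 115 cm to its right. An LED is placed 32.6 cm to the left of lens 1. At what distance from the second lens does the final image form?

34.6 cm

Lens 1 is diverging, so f₁ = −7.42 cm.
Lens 1: 1/d_i1 = 1/f₁ − 1/d_o1 = 1/(-7.42) − 1/(32.6) = -0.1654, so d_i1 = -6.044 cm.
The intermediate image is 6.044 cm to the left of lens 1 (virtual), which is 115 − (-6.044) = 121.0 cm to the left of lens 2, so d_o2 = +121.0 cm.
Lens 2: 1/d_i2 = 1/f₂ − 1/d_o2 = 1/(26.9) − 1/(121.0) = 0.02891, so d_i2 = 34.6 cm.
The final image is real, 34.6 cm to the right of lens 2 (overall magnification ≈ -0.053).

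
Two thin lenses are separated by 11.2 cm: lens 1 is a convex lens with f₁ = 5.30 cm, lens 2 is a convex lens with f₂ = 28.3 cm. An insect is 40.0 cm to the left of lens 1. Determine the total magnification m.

Lens 1: 1/d_i1 = 1/(5.30) − 1/(40.0) = 0.1637, so d_i1 = 6.110 cm; m₁ = −d_i1/d_o1 = -0.1527.
d_o2 = 11.2 − (6.110) = 5.090 cm.
Lens 2: 1/d_i2 = 1/(28.3) − 1/(5.090) = -0.1611, so d_i2 = -6.206 cm; m₂ = −d_i2/d_o2 = +1.219.
m = m₁·m₂ = (-0.1527)(+1.219) = -0.186.

m = -0.186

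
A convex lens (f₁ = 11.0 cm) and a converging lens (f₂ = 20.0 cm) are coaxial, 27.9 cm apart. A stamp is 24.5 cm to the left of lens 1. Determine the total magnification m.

Lens 1: 1/d_i1 = 1/(11.0) − 1/(24.5) = 0.05009, so d_i1 = 19.96 cm; m₁ = −d_i1/d_o1 = -0.8147.
d_o2 = 27.9 − (19.96) = 7.940 cm.
Lens 2: 1/d_i2 = 1/(20.0) − 1/(7.940) = -0.07594, so d_i2 = -13.17 cm; m₂ = −d_i2/d_o2 = +1.658.
m = m₁·m₂ = (-0.8147)(+1.658) = -1.35.

m = -1.35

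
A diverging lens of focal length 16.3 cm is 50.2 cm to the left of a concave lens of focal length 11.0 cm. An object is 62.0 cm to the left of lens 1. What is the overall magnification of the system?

f₁ = −16.3 cm (diverging).
Lens 1: 1/d_i1 = 1/(-16.3) − 1/(62.0) = -0.07748, so d_i1 = -12.91 cm; m₁ = −d_i1/d_o1 = +0.2082.
d_o2 = 50.2 − (-12.91) = 63.11 cm.
f₂ = −11.0 cm (diverging).
Lens 2: 1/d_i2 = 1/(-11.0) − 1/(63.11) = -0.1068, so d_i2 = -9.367 cm; m₂ = −d_i2/d_o2 = +0.1484.
m = m₁·m₂ = (+0.2082)(+0.1484) = +0.0309.

m = +0.0309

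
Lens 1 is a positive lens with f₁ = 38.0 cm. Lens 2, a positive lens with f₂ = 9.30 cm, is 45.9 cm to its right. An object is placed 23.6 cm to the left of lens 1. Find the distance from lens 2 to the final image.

Lens 1: 1/d_i1 = 1/f₁ − 1/d_o1 = 1/(38.0) − 1/(23.6) = -0.01606, so d_i1 = -62.28 cm.
The intermediate image is 62.28 cm to the left of lens 1 (virtual), which is 45.9 − (-62.28) = 108.2 cm to the left of lens 2, so d_o2 = +108.2 cm.
Lens 2: 1/d_i2 = 1/f₂ − 1/d_o2 = 1/(9.30) − 1/(108.2) = 0.09828, so d_i2 = 10.2 cm.
The final image is real, 10.2 cm to the right of lens 2 (overall magnification ≈ -0.25).

10.2 cm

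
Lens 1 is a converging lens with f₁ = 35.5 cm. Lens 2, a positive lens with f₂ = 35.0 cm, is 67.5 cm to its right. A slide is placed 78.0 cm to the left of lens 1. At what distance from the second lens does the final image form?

Lens 1: 1/d_i1 = 1/f₁ − 1/d_o1 = 1/(35.5) − 1/(78.0) = 0.01535, so d_i1 = 65.15 cm.
The intermediate image is 65.15 cm to the right of lens 1, which is 67.5 − (65.15) = 2.350 cm to the left of lens 2, so d_o2 = +2.350 cm.
Lens 2: 1/d_i2 = 1/f₂ − 1/d_o2 = 1/(35.0) − 1/(2.350) = -0.3970, so d_i2 = -2.52 cm.
The final image is virtual, 2.52 cm to the left of lens 2 (overall magnification ≈ -0.90).

2.52 cm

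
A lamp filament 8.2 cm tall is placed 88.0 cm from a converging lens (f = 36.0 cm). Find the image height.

5.68 cm

1/d_i = 1/f − 1/d_o = 1/(36.00) − 1/(88.0) = 0.01641, so d_i = 60.92 cm.
m = −d_i/d_o = -0.6923.
|h_i| = |m|·h_o = 0.6923 × 8.2 = 5.68 cm. The image is real, inverted and reduced, on the far side of the lens.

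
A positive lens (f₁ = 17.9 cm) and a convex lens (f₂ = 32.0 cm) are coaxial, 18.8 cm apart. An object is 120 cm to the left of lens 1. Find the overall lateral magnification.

Lens 1: 1/d_i1 = 1/(17.9) − 1/(120) = 0.04753, so d_i1 = 21.04 cm; m₁ = −d_i1/d_o1 = -0.1753.
d_o2 = 18.8 − (21.04) = -2.240 cm (virtual object).
Lens 2: 1/d_i2 = 1/(32.0) − 1/(-2.240) = 0.4777, so d_i2 = 2.093 cm; m₂ = −d_i2/d_o2 = +0.9346.
m = m₁·m₂ = (-0.1753)(+0.9346) = -0.164.

m = -0.164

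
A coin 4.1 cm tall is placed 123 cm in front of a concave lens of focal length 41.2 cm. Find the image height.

1.03 cm

For a concave lens, f = -41.2 cm.
1/d_i = 1/f − 1/d_o = 1/(-41.20) − 1/(123) = -0.03240, so d_i = -30.86 cm.
m = −d_i/d_o = +0.2509.
|h_i| = |m|·h_o = 0.2509 × 4.1 = 1.03 cm. The image is virtual, upright and reduced, on the same side as the object.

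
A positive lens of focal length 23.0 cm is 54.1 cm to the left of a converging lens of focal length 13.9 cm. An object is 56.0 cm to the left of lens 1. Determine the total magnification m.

Lens 1: 1/d_i1 = 1/(23.0) − 1/(56.0) = 0.02562, so d_i1 = 39.03 cm; m₁ = −d_i1/d_o1 = -0.6970.
d_o2 = 54.1 − (39.03) = 15.07 cm.
Lens 2: 1/d_i2 = 1/(13.9) − 1/(15.07) = 0.005585, so d_i2 = 179.0 cm; m₂ = −d_i2/d_o2 = -11.88.
m = m₁·m₂ = (-0.6970)(-11.88) = +8.28.

m = +8.28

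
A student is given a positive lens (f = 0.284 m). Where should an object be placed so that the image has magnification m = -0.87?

m = −d_i/d_o ⇒ d_i = −m·d_o.
1/f = 1/d_o + 1/d_i = 1/d_o − 1/(m·d_o) = (1 − 1/m)/d_o, so d_o = f(1 − 1/m) = (0.2840)(1 − 1/(-0.87)) = 0.610 m.

0.610 m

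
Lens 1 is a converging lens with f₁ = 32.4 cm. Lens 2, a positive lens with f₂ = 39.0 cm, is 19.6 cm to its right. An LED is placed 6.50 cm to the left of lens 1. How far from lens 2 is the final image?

Lens 1: 1/d_i1 = 1/f₁ − 1/d_o1 = 1/(32.4) − 1/(6.50) = -0.1230, so d_i1 = -8.131 cm.
The intermediate image is 8.131 cm to the left of lens 1 (virtual), which is 19.6 − (-8.131) = 27.73 cm to the left of lens 2, so d_o2 = +27.73 cm.
Lens 2: 1/d_i2 = 1/f₂ − 1/d_o2 = 1/(39.0) − 1/(27.73) = -0.01042, so d_i2 = -96.0 cm.
The final image is virtual, 96.0 cm to the left of lens 2 (overall magnification ≈ 4.3).

96.0 cm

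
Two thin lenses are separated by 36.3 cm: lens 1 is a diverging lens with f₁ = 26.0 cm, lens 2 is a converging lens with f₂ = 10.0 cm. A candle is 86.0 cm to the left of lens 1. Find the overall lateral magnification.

m = -0.0502

f₁ = −26.0 cm (diverging).
Lens 1: 1/d_i1 = 1/(-26.0) − 1/(86.0) = -0.05009, so d_i1 = -19.96 cm; m₁ = −d_i1/d_o1 = +0.2321.
d_o2 = 36.3 − (-19.96) = 56.26 cm.
Lens 2: 1/d_i2 = 1/(10.0) − 1/(56.26) = 0.08223, so d_i2 = 12.16 cm; m₂ = −d_i2/d_o2 = -0.2162.
m = m₁·m₂ = (+0.2321)(-0.2162) = -0.0502.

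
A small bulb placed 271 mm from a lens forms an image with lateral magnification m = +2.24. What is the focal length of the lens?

m = −d_i/d_o ⇒ d_i = −m·d_o = −(+2.24)·(271) = -607.0 mm.
1/f = 1/d_o + 1/d_i = 1/(271) + 1/(-607.0) = 0.002043, so f = 490 mm.
Since f is positive, the lens is converging.

f = 490 mm (converging)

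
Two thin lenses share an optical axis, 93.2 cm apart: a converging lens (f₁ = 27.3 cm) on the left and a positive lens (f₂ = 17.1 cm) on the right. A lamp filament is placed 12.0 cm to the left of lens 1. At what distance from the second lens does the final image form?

20.1 cm

Lens 1: 1/d_i1 = 1/f₁ − 1/d_o1 = 1/(27.3) − 1/(12.0) = -0.04670, so d_i1 = -21.41 cm.
The intermediate image is 21.41 cm to the left of lens 1 (virtual), which is 93.2 − (-21.41) = 114.6 cm to the left of lens 2, so d_o2 = +114.6 cm.
Lens 2: 1/d_i2 = 1/f₂ − 1/d_o2 = 1/(17.1) − 1/(114.6) = 0.04975, so d_i2 = 20.1 cm.
The final image is real, 20.1 cm to the right of lens 2 (overall magnification ≈ -0.31).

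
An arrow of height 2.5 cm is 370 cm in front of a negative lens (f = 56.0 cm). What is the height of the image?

0.329 cm

For a negative lens, f = -56.0 cm.
1/d_i = 1/f − 1/d_o = 1/(-56.00) − 1/(370) = -0.02056, so d_i = -48.64 cm.
m = −d_i/d_o = +0.1315.
|h_i| = |m|·h_o = 0.1315 × 2.5 = 0.329 cm. The image is virtual, upright and reduced, on the same side as the object.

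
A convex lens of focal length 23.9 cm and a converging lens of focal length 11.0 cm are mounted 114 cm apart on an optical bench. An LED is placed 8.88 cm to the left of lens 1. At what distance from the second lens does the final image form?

12.0 cm

Lens 1: 1/d_i1 = 1/f₁ − 1/d_o1 = 1/(23.9) − 1/(8.88) = -0.07077, so d_i1 = -14.13 cm.
The intermediate image is 14.13 cm to the left of lens 1 (virtual), which is 114 − (-14.13) = 128.1 cm to the left of lens 2, so d_o2 = +128.1 cm.
Lens 2: 1/d_i2 = 1/f₂ − 1/d_o2 = 1/(11.0) − 1/(128.1) = 0.08310, so d_i2 = 12.0 cm.
The final image is real, 12.0 cm to the right of lens 2 (overall magnification ≈ -0.15).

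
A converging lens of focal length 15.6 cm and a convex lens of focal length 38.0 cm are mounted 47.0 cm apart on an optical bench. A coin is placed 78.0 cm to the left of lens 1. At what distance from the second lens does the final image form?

Lens 1: 1/d_i1 = 1/f₁ − 1/d_o1 = 1/(15.6) − 1/(78.0) = 0.05128, so d_i1 = 19.50 cm.
The intermediate image is 19.50 cm to the right of lens 1, which is 47.0 − (19.50) = 27.50 cm to the left of lens 2, so d_o2 = +27.50 cm.
Lens 2: 1/d_i2 = 1/f₂ − 1/d_o2 = 1/(38.0) − 1/(27.50) = -0.01005, so d_i2 = -99.5 cm.
The final image is virtual, 99.5 cm to the left of lens 2 (overall magnification ≈ -0.90).

99.5 cm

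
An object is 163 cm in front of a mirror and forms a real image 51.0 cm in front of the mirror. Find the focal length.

Real image ⇒ d_i = +51.0 cm.
1/f = 1/d_o + 1/d_i = 1/(163) + 1/(51.0) = 0.02574, so f = 38.8 cm.
Since f is positive, the mirror is concave.

f = 38.8 cm (concave)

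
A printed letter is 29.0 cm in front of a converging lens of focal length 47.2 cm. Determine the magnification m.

m = +2.59

1/d_i = 1/f − 1/d_o = 1/(47.20) − 1/(29.0) = -0.01330, so d_i = -75.21 cm.
m = −d_i/d_o = −(-75.21)/(29.0) = +2.59.
The image is virtual, upright and enlarged, on the same side as the object.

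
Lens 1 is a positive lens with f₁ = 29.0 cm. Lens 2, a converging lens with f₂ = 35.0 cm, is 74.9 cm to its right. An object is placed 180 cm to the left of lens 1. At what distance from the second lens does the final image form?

Lens 1: 1/d_i1 = 1/f₁ − 1/d_o1 = 1/(29.0) − 1/(180) = 0.02893, so d_i1 = 34.57 cm.
The intermediate image is 34.57 cm to the right of lens 1, which is 74.9 − (34.57) = 40.33 cm to the left of lens 2, so d_o2 = +40.33 cm.
Lens 2: 1/d_i2 = 1/f₂ − 1/d_o2 = 1/(35.0) − 1/(40.33) = 0.003776, so d_i2 = 265 cm.
The final image is real, 265 cm to the right of lens 2 (overall magnification ≈ 1.3).

265 cm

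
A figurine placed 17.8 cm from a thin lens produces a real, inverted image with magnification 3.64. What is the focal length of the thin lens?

m = −d_i/d_o ⇒ d_i = −m·d_o = −(-3.64)·(17.8) = 64.79 cm.
1/f = 1/d_o + 1/d_i = 1/(17.8) + 1/(64.79) = 0.07161, so f = 14.0 cm.
Since f is positive, the thin lens is converging.

f = 14.0 cm (converging)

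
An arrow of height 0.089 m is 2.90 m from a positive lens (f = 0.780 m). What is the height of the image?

0.0327 m

1/d_i = 1/f − 1/d_o = 1/(0.7800) − 1/(2.90) = 0.9372, so d_i = 1.067 m.
m = −d_i/d_o = -0.3679.
|h_i| = |m|·h_o = 0.3679 × 0.089 = 0.0327 m. The image is real, inverted and reduced, on the far side of the lens.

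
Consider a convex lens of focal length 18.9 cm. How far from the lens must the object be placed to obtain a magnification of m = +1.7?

7.78 cm

m = −d_i/d_o ⇒ d_i = −m·d_o.
1/f = 1/d_o + 1/d_i = 1/d_o − 1/(m·d_o) = (1 − 1/m)/d_o, so d_o = f(1 − 1/m) = (18.90)(1 − 1/(+1.7)) = 7.78 cm.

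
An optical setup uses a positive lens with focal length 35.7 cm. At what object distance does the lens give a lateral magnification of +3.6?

25.8 cm

m = −d_i/d_o ⇒ d_i = −m·d_o.
1/f = 1/d_o + 1/d_i = 1/d_o − 1/(m·d_o) = (1 − 1/m)/d_o, so d_o = f(1 − 1/m) = (35.70)(1 − 1/(+3.6)) = 25.8 cm.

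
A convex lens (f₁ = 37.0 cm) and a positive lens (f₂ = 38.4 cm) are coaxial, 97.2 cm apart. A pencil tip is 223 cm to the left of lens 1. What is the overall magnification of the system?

m = +0.529

Lens 1: 1/d_i1 = 1/(37.0) − 1/(223) = 0.02254, so d_i1 = 44.36 cm; m₁ = −d_i1/d_o1 = -0.1989.
d_o2 = 97.2 − (44.36) = 52.84 cm.
Lens 2: 1/d_i2 = 1/(38.4) − 1/(52.84) = 0.007117, so d_i2 = 140.5 cm; m₂ = −d_i2/d_o2 = -2.659.
m = m₁·m₂ = (-0.1989)(-2.659) = +0.529.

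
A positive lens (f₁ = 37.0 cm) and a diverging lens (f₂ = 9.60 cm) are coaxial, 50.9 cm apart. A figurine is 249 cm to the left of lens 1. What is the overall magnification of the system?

Lens 1: 1/d_i1 = 1/(37.0) − 1/(249) = 0.02301, so d_i1 = 43.46 cm; m₁ = −d_i1/d_o1 = -0.1745.
d_o2 = 50.9 − (43.46) = 7.440 cm.
f₂ = −9.60 cm (diverging).
Lens 2: 1/d_i2 = 1/(-9.60) − 1/(7.440) = -0.2386, so d_i2 = -4.192 cm; m₂ = −d_i2/d_o2 = +0.5634.
m = m₁·m₂ = (-0.1745)(+0.5634) = -0.0983.

m = -0.0983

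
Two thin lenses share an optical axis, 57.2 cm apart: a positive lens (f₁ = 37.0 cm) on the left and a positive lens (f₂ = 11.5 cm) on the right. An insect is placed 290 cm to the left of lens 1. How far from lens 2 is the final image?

Lens 1: 1/d_i1 = 1/f₁ − 1/d_o1 = 1/(37.0) − 1/(290) = 0.02358, so d_i1 = 42.41 cm.
The intermediate image is 42.41 cm to the right of lens 1, which is 57.2 − (42.41) = 14.79 cm to the left of lens 2, so d_o2 = +14.79 cm.
Lens 2: 1/d_i2 = 1/f₂ − 1/d_o2 = 1/(11.5) − 1/(14.79) = 0.01934, so d_i2 = 51.7 cm.
The final image is real, 51.7 cm to the right of lens 2 (overall magnification ≈ 0.51).

51.7 cm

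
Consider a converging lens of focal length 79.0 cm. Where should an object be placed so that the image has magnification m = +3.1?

53.5 cm

m = −d_i/d_o ⇒ d_i = −m·d_o.
1/f = 1/d_o + 1/d_i = 1/d_o − 1/(m·d_o) = (1 − 1/m)/d_o, so d_o = f(1 − 1/m) = (79.00)(1 − 1/(+3.1)) = 53.5 cm.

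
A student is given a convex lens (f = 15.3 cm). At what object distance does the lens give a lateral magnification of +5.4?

12.5 cm

m = −d_i/d_o ⇒ d_i = −m·d_o.
1/f = 1/d_o + 1/d_i = 1/d_o − 1/(m·d_o) = (1 − 1/m)/d_o, so d_o = f(1 − 1/m) = (15.30)(1 − 1/(+5.4)) = 12.5 cm.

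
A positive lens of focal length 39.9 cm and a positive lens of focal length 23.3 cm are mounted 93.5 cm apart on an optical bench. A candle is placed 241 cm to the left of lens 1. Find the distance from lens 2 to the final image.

47.6 cm

Lens 1: 1/d_i1 = 1/f₁ − 1/d_o1 = 1/(39.9) − 1/(241) = 0.02091, so d_i1 = 47.82 cm.
The intermediate image is 47.82 cm to the right of lens 1, which is 93.5 − (47.82) = 45.68 cm to the left of lens 2, so d_o2 = +45.68 cm.
Lens 2: 1/d_i2 = 1/f₂ − 1/d_o2 = 1/(23.3) − 1/(45.68) = 0.02103, so d_i2 = 47.6 cm.
The final image is real, 47.6 cm to the right of lens 2 (overall magnification ≈ 0.21).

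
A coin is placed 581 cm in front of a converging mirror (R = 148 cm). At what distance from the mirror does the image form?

84.8 cm

f = R/2 = 148/2 = 74.00 cm.
Mirror equation: 1/q = 1/f − 1/p = 1/(74.00) − 1/(581) = 0.01351 − 0.001721 = 0.01179, so q = 84.8 cm.
The image is real, inverted and reduced, in front of the mirror.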